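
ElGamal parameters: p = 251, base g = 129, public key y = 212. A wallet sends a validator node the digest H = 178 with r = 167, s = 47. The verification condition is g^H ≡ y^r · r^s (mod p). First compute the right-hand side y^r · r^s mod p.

212^167 mod 251 = 96
167^47 mod 251 = 244
y^r · r^s ≡ 96·244 = 23424 ≡ 81 (mod 251)

81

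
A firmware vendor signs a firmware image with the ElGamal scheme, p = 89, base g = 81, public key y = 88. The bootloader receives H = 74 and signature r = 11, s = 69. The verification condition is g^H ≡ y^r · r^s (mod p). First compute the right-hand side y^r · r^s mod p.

88^11 mod 89 = 88
11^69 mod 89 = 85
y^r · r^s ≡ 88·85 = 7480 ≡ 4 (mod 89)

4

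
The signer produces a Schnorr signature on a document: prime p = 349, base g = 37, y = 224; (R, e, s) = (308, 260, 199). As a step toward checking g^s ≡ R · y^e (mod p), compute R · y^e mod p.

45

224^260 mod 349 = 67
R · y^e ≡ 308·67 = 20636 ≡ 45 (mod 349)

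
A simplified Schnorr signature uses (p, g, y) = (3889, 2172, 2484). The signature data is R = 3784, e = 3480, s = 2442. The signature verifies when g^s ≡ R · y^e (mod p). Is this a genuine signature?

forged

g^s mod p:
2172^2 = 4717584 ≡ 227
2172^4 ≡ 227^2 = 51529 ≡ 972
2172^8 ≡ 972^2 = 944784 ≡ 3646
2172^16 ≡ 3646^2 = 13293316 ≡ 714
2172^32 ≡ 714^2 = 509796 ≡ 337
2172^64 ≡ 337^2 = 113569 ≡ 788
2172^128 ≡ 788^2 = 620944 ≡ 2593
2172^256 ≡ 2593^2 = 6723649 ≡ 3457
2172^512 ≡ 3457^2 = 11950849 ≡ 3841
2172^1024 ≡ 3841^2 = 14753281 ≡ 2304
2172^2048 ≡ 2304^2 = 5308416 ≡ 3820
2442 = 2048 + 256 + 128 + 8 + 2, so 2172^2442 ≡ 3820·3457·2593·3646·227 ≡ 963 (mod 3889)
R · y^e mod p:
2484^2 = 6170256 ≡ 2302
2484^4 ≡ 2302^2 = 5299204 ≡ 2386
2484^8 ≡ 2386^2 = 5692996 ≡ 3389
2484^16 ≡ 3389^2 = 11485321 ≡ 1104
2484^32 ≡ 1104^2 = 1218816 ≡ 1559
2484^64 ≡ 1559^2 = 2430481 ≡ 3745
2484^128 ≡ 3745^2 = 14025025 ≡ 1291
2484^256 ≡ 1291^2 = 1666681 ≡ 2189
2484^512 ≡ 2189^2 = 4791721 ≡ 473
2484^1024 ≡ 473^2 = 223729 ≡ 2056
2484^2048 ≡ 2056^2 = 4227136 ≡ 3682
3480 = 2048 + 1024 + 256 + 128 + 16 + 8, so 2484^3480 ≡ 3682·2056·2189·1291·1104·3389 ≡ 238 (mod 3889)
3784·238 = 900592 ≡ 2233 (mod 3889)
963 ≠ 2233; the check fails.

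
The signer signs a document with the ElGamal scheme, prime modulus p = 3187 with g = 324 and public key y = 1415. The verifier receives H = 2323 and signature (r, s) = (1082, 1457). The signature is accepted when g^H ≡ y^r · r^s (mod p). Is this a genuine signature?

Left side g^H mod p:
Squares mod 3187: 324^1≡324, 324^2≡2992, 324^4≡2968, 324^8≡156, 324^16≡2027, 324^32≡686, 324^64≡2107, 324^128≡3145, 324^256≡1764, 324^512≡1184, 324^1024≡2763, 324^2048≡1304
2323 = 2048 + 256 + 16 + 2 + 1, so 324^2323 ≡ 1304·1764·2027·2992·324 ≡ 2113 (mod 3187)
Right side y^r · r^s mod p:
Squares mod 3187: 1415^1≡1415, 1415^2≡789, 1415^4≡1056, 1415^8≡2873, 1415^16≡2986, 1415^32≡2157, 1415^64≡2816, 1415^128≡600, 1415^256≡3056, 1415^512≡1226, 1415^1024≡1999
1082 = 1024 + 32 + 16 + 8 + 2, so 1415^1082 ≡ 1999·2157·2986·2873·789 ≡ 820 (mod 3187)
Squares mod 3187: 1082^1≡1082, 1082^2≡1095, 1082^4≡713, 1082^8≡1636, 1082^16≡2603, 1082^32≡47, 1082^64≡2209, 1082^128≡384, 1082^256≡854, 1082^512≡2680, 1082^1024≡2089
1457 = 1024 + 256 + 128 + 32 + 16 + 1, so 1082^1457 ≡ 2089·854·384·47·2603·1082 ≡ 3038 (mod 3187)
820·3038 = 2491160 ≡ 2113 (mod 3187)
2113 ≡ 2113 (mod 3187), so the signature is genuine.

genuine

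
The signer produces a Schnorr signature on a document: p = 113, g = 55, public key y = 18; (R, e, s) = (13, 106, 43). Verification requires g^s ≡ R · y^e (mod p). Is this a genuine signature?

forged

g^s mod p:
55^2 = 3025 ≡ 87
55^4 ≡ 87^2 = 7569 ≡ 111
55^8 ≡ 111^2 = 12321 ≡ 4
55^16 ≡ 4^2 = 16
55^32 ≡ 16^2 = 256 ≡ 30
43 = 32 + 8 + 2 + 1, so 55^43 ≡ 30·4·87·55 ≡ 47 (mod 113)
R · y^e mod p:
18^2 = 324 ≡ 98
18^4 ≡ 98^2 = 9604 ≡ 112
18^8 ≡ 112^2 = 12544 ≡ 1
18^16 ≡ 1^2 = 1
18^32 ≡ 1^2 = 1
18^64 ≡ 1^2 = 1
106 = 64 + 32 + 8 + 2, so 18^106 ≡ 1·1·1·98 ≡ 98 (mod 113)
13·98 = 1274 ≡ 31 (mod 113)
47 ≠ 31; the check fails.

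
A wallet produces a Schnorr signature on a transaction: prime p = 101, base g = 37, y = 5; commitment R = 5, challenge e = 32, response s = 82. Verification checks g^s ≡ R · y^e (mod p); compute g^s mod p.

58

Squares mod 101: 37^1≡37, 37^2≡56, 37^4≡5, 37^8≡25, 37^16≡19, 37^32≡58, 37^64≡31
82 = 64 + 16 + 2, so 37^82 ≡ 31·19·56 ≡ 58 (mod 101)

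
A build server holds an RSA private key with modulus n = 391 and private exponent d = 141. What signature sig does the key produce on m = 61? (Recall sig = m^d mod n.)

198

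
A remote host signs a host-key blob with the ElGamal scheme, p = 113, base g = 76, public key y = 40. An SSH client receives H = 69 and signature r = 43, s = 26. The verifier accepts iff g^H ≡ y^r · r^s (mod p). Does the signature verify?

Left side g^H mod p:
76^2 = 5776 ≡ 13
76^4 ≡ 13^2 = 169 ≡ 56
76^8 ≡ 56^2 = 3136 ≡ 85
76^16 ≡ 85^2 = 7225 ≡ 106
76^32 ≡ 106^2 = 11236 ≡ 49
76^64 ≡ 49^2 = 2401 ≡ 28
69 = 64 + 4 + 1, so 76^69 ≡ 28·56·76 ≡ 66 (mod 113)
Right side y^r · r^s mod p:
40^2 = 1600 ≡ 18
40^4 ≡ 18^2 = 324 ≡ 98
40^8 ≡ 98^2 = 9604 ≡ 112
40^16 ≡ 112^2 = 12544 ≡ 1
40^32 ≡ 1^2 = 1
43 = 32 + 8 + 2 + 1, so 40^43 ≡ 1·112·18·40 ≡ 71 (mod 113)
43^2 = 1849 ≡ 41
43^4 ≡ 41^2 = 1681 ≡ 99
43^8 ≡ 99^2 = 9801 ≡ 83
43^16 ≡ 83^2 = 6889 ≡ 109
26 = 16 + 8 + 2, so 43^26 ≡ 109·83·41 ≡ 61 (mod 113)
71·61 = 4331 ≡ 37 (mod 113)
66 ≠ 37, so verification fails.

does not verify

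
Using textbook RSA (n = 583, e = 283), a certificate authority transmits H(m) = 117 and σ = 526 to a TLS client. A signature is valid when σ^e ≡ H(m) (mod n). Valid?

no

σ^283 mod 583 = 289
289 ≠ 117, so verification fails.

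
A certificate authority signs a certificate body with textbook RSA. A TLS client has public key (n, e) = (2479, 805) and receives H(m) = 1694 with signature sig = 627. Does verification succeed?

fails

sig^2 ≡ 627^2 = 393129 ≡ 1447
sig^4 ≡ 1447^2 = 2093809 ≡ 1533
sig^8 ≡ 1533^2 = 2350089 ≡ 2476
sig^16 ≡ 2476^2 = 6130576 ≡ 9
sig^32 ≡ 9^2 = 81
sig^64 ≡ 81^2 = 6561 ≡ 1603
sig^128 ≡ 1603^2 = 2569609 ≡ 1365
sig^256 ≡ 1365^2 = 1863225 ≡ 1496
sig^512 ≡ 1496^2 = 2238016 ≡ 1958
805 = 512 + 256 + 32 + 4 + 1, so sig^805 ≡ 1958·1496·81·1533·627 ≡ 1983 (mod 2479)
sig^805 mod 2479 = 1983, but H(m) = 1694.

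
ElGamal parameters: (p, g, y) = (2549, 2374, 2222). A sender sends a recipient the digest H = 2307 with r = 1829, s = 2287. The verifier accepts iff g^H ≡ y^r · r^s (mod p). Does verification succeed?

Left side g^H mod p:
Squares mod 2549: 2374^1≡2374, 2374^2≡37, 2374^4≡1369, 2374^8≡646, 2374^16≡1829, 2374^32≡953, 2374^64≡765, 2374^128≡1504, 2374^256≡1053, 2374^512≡2543, 2374^1024≡36, 2374^2048≡1296
2307 = 2048 + 256 + 2 + 1, so 2374^2307 ≡ 1296·1053·37·2374 ≡ 953 (mod 2549)
Right side y^r · r^s mod p:
Squares mod 2549: 2222^1≡2222, 2222^2≡2420, 2222^4≡1347, 2222^8≡2070, 2222^16≡31, 2222^32≡961, 2222^64≡783, 2222^128≡1329, 2222^256≡2333, 2222^512≡774, 2222^1024≡61
1829 = 1024 + 512 + 256 + 32 + 4 + 1, so 2222^1829 ≡ 61·774·2333·961·1347·2222 ≡ 1144 (mod 2549)
Squares mod 2549: 1829^1≡1829, 1829^2≡953, 1829^4≡765, 1829^8≡1504, 1829^16≡1053, 1829^32≡2543, 1829^64≡36, 1829^128≡1296, 1829^256≡2374, 1829^512≡37, 1829^1024≡1369, 1829^2048≡646
2287 = 2048 + 128 + 64 + 32 + 8 + 4 + 2 + 1, so 1829^2287 ≡ 646·1296·36·2543·1504·765·953·1829 ≡ 961 (mod 2549)
1144·961 = 1099384 ≡ 765 (mod 2549)
953 ≠ 765, so verification fails.

fails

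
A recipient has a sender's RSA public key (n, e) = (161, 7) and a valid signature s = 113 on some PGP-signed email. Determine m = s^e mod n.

148

s^2 ≡ 113^2 = 12769 ≡ 50
s^4 ≡ 50^2 = 2500 ≡ 85
7 = 4 + 2 + 1, so s^7 ≡ 85·50·113 ≡ 148 (mod 161)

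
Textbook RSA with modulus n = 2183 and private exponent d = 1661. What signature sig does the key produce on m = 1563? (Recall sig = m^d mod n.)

1773

Squares mod 2183: m^1≡1563, m^2≡192, m^4≡1936, m^8≡2068, m^16≡127, m^32≡848, m^64≡897, m^128≡1265, m^256≡86, m^512≡847, m^1024≡1385
1661 = 1024 + 512 + 64 + 32 + 16 + 8 + 4 + 1, so m^1661 ≡ 1385·847·897·848·127·2068·1936·1563 ≡ 1773 (mod 2183)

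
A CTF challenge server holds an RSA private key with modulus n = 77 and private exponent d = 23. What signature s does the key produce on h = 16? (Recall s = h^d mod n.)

h^2 ≡ 16^2 = 256 ≡ 25
h^4 ≡ 25^2 = 625 ≡ 9
h^8 ≡ 9^2 = 81 ≡ 4
h^16 ≡ 4^2 = 16
23 = 16 + 4 + 2 + 1, so h^23 ≡ 16·9·25·16 ≡ 4 (mod 77)

4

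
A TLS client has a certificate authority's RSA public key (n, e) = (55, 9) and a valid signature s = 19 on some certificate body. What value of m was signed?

29

s^2 ≡ 19^2 = 361 ≡ 31
s^4 ≡ 31^2 = 961 ≡ 26
s^8 ≡ 26^2 = 676 ≡ 16
9 = 8 + 1, so s^9 ≡ 16·19 ≡ 29 (mod 55)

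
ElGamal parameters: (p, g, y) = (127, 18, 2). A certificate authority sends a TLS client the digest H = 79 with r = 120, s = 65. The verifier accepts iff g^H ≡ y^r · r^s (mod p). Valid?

Left side g^H mod p:
18^2 = 324 ≡ 70
18^4 ≡ 70^2 = 4900 ≡ 74
18^8 ≡ 74^2 = 5476 ≡ 15
18^16 ≡ 15^2 = 225 ≡ 98
18^32 ≡ 98^2 = 9604 ≡ 79
18^64 ≡ 79^2 = 6241 ≡ 18
79 = 64 + 8 + 4 + 2 + 1, so 18^79 ≡ 18·15·74·70·18 ≡ 98 (mod 127)
Right side y^r · r^s mod p:
2^2 = 4
2^4 ≡ 4^2 = 16
2^8 ≡ 16^2 = 256 ≡ 2
2^16 ≡ 2^2 = 4
2^32 ≡ 4^2 = 16
2^64 ≡ 16^2 = 256 ≡ 2
120 = 64 + 32 + 16 + 8, so 2^120 ≡ 2·16·4·2 ≡ 2 (mod 127)
120^2 = 14400 ≡ 49
120^4 ≡ 49^2 = 2401 ≡ 115
120^8 ≡ 115^2 = 13225 ≡ 17
120^16 ≡ 17^2 = 289 ≡ 35
120^32 ≡ 35^2 = 1225 ≡ 82
120^64 ≡ 82^2 = 6724 ≡ 120
65 = 64 + 1, so 120^65 ≡ 120·120 ≡ 49 (mod 127)
2·49 = 98 ≡ 98 (mod 127)
98 ≡ 98 (mod 127), so the signature is genuine.

yes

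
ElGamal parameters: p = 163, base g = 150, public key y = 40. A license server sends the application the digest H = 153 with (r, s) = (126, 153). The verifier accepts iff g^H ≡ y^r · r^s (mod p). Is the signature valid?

Left side g^H mod p:
150^2 = 22500 ≡ 6
150^4 ≡ 6^2 = 36
150^8 ≡ 36^2 = 1296 ≡ 155
150^16 ≡ 155^2 = 24025 ≡ 64
150^32 ≡ 64^2 = 4096 ≡ 21
150^64 ≡ 21^2 = 441 ≡ 115
150^128 ≡ 115^2 = 13225 ≡ 22
153 = 128 + 16 + 8 + 1, so 150^153 ≡ 22·64·155·150 ≡ 58 (mod 163)
Right side y^r · r^s mod p:
40^2 = 1600 ≡ 133
40^4 ≡ 133^2 = 17689 ≡ 85
40^8 ≡ 85^2 = 7225 ≡ 53
40^16 ≡ 53^2 = 2809 ≡ 38
40^32 ≡ 38^2 = 1444 ≡ 140
40^64 ≡ 140^2 = 19600 ≡ 40
126 = 64 + 32 + 16 + 8 + 4 + 2, so 40^126 ≡ 40·140·38·53·85·133 ≡ 1 (mod 163)
126^2 = 15876 ≡ 65
126^4 ≡ 65^2 = 4225 ≡ 150
126^8 ≡ 150^2 = 22500 ≡ 6
126^16 ≡ 6^2 = 36
126^32 ≡ 36^2 = 1296 ≡ 155
126^64 ≡ 155^2 = 24025 ≡ 64
126^128 ≡ 64^2 = 4096 ≡ 21
153 = 128 + 16 + 8 + 1, so 126^153 ≡ 21·36·6·126 ≡ 58 (mod 163)
1·58 = 58 ≡ 58 (mod 163)
58 ≡ 58 (mod 163), so the signature is genuine.

valid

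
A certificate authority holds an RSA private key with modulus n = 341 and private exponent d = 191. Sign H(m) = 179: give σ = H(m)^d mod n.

(H(m))^191 mod 341 = 135

135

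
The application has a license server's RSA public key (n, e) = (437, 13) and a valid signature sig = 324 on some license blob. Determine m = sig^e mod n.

96

sig^2 ≡ 324^2 = 104976 ≡ 96
sig^4 ≡ 96^2 = 9216 ≡ 39
sig^8 ≡ 39^2 = 1521 ≡ 210
13 = 8 + 4 + 1, so sig^13 ≡ 210·39·324 ≡ 96 (mod 437)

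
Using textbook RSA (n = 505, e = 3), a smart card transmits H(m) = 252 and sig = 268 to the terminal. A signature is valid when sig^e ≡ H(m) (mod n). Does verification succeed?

passes

sig^3 mod 505 = 252
sig^3 mod 505 = 252 matches H(m).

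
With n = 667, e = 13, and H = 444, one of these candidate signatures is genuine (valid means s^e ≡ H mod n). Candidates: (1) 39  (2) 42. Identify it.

2

Candidate 1: 39^2 = 1521 ≡ 187; 39^4 ≡ 187^2 = 34969 ≡ 285; 39^8 ≡ 285^2 = 81225 ≡ 518; 13 = 8 + 4 + 1, so 39^13 ≡ 518·285·39 ≡ 26 (mod 667)
Candidate 2: 42^2 = 1764 ≡ 430; 42^4 ≡ 430^2 = 184900 ≡ 141; 42^8 ≡ 141^2 = 19881 ≡ 538; 13 = 8 + 4 + 1, so 42^13 ≡ 538·141·42 ≡ 444 (mod 667)
  → matches H = 444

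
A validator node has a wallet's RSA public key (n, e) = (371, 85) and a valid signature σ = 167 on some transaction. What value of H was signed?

σ^2 ≡ 167^2 = 27889 ≡ 64
σ^4 ≡ 64^2 = 4096 ≡ 15
σ^8 ≡ 15^2 = 225
σ^16 ≡ 225^2 = 50625 ≡ 169
σ^32 ≡ 169^2 = 28561 ≡ 365
σ^64 ≡ 365^2 = 133225 ≡ 36
85 = 64 + 16 + 4 + 1, so σ^85 ≡ 36·169·15·167 ≡ 111 (mod 371)

111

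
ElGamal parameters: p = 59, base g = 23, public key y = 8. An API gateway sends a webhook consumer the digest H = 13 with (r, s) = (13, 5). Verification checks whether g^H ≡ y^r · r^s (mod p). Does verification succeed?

fails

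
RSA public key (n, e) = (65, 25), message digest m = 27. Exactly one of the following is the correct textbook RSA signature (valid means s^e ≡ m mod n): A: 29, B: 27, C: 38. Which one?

B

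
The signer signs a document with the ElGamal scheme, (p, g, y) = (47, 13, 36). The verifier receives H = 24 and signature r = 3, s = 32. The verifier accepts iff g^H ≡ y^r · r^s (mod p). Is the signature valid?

invalid

Left side g^H mod p:
13^2 = 169 ≡ 28
13^4 ≡ 28^2 = 784 ≡ 32
13^8 ≡ 32^2 = 1024 ≡ 37
13^16 ≡ 37^2 = 1369 ≡ 6
24 = 16 + 8, so 13^24 ≡ 6·37 ≡ 34 (mod 47)
Right side y^r · r^s mod p:
36^2 = 1296 ≡ 27
3 = 2 + 1, so 36^3 ≡ 27·36 ≡ 32 (mod 47)
3^2 = 9
3^4 ≡ 9^2 = 81 ≡ 34
3^8 ≡ 34^2 = 1156 ≡ 28
3^16 ≡ 28^2 = 784 ≡ 32
3^32 ≡ 32^2 = 1024 ≡ 37
32·37 = 1184 ≡ 9 (mod 47)
34 ≠ 9, so verification fails.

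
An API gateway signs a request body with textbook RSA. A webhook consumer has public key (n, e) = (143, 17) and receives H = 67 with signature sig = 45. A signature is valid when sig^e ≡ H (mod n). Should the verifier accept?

accept

sig^2 ≡ 45^2 = 2025 ≡ 23
sig^4 ≡ 23^2 = 529 ≡ 100
sig^8 ≡ 100^2 = 10000 ≡ 133
sig^16 ≡ 133^2 = 17689 ≡ 100
17 = 16 + 1, so sig^17 ≡ 100·45 ≡ 67 (mod 143)
Since 67 equals the digest 67, verification succeeds.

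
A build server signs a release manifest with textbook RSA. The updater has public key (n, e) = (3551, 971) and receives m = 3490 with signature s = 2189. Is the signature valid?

s^2 ≡ 2189^2 = 4791721 ≡ 1422
s^4 ≡ 1422^2 = 2022084 ≡ 1565
s^8 ≡ 1565^2 = 2449225 ≡ 2586
s^16 ≡ 2586^2 = 6687396 ≡ 863
s^32 ≡ 863^2 = 744769 ≡ 2610
s^64 ≡ 2610^2 = 6812100 ≡ 1282
s^128 ≡ 1282^2 = 1643524 ≡ 2962
s^256 ≡ 2962^2 = 8773444 ≡ 2474
s^512 ≡ 2474^2 = 6120676 ≡ 2303
971 = 512 + 256 + 128 + 64 + 8 + 2 + 1, so s^971 ≡ 2303·2474·2962·1282·2586·1422·2189 ≡ 407 (mod 3551)
407 ≠ 3490, so verification fails.

invalid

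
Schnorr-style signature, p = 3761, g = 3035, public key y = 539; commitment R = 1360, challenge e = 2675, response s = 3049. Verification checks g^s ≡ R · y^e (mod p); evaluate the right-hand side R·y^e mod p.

539^2 = 290521 ≡ 924
539^4 ≡ 924^2 = 853776 ≡ 29
539^8 ≡ 29^2 = 841
539^16 ≡ 841^2 = 707281 ≡ 213
539^32 ≡ 213^2 = 45369 ≡ 237
539^64 ≡ 237^2 = 56169 ≡ 3515
539^128 ≡ 3515^2 = 12355225 ≡ 340
539^256 ≡ 340^2 = 115600 ≡ 2770
539^512 ≡ 2770^2 = 7672900 ≡ 460
539^1024 ≡ 460^2 = 211600 ≡ 984
539^2048 ≡ 984^2 = 968256 ≡ 1679
2675 = 2048 + 512 + 64 + 32 + 16 + 2 + 1, so 539^2675 ≡ 1679·460·3515·237·213·924·539 ≡ 1282 (mod 3761)
R · y^e ≡ 1360·1282 = 1743520 ≡ 2177 (mod 3761)

2177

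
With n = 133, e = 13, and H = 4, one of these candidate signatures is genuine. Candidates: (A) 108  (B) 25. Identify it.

Candidate A: Squares mod 133: 108^1≡108, 108^2≡93, 108^4≡4, 108^8≡16; 13 = 8 + 4 + 1, so 108^13 ≡ 16·4·108 ≡ 129 (mod 133)
Candidate B: Squares mod 133: 25^1≡25, 25^2≡93, 25^4≡4, 25^8≡16; 13 = 8 + 4 + 1, so 25^13 ≡ 16·4·25 ≡ 4 (mod 133)
  → matches H = 4

B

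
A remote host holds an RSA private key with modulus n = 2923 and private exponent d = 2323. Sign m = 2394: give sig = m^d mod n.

m^2 ≡ 2394^2 = 5731236 ≡ 2156
m^4 ≡ 2156^2 = 4648336 ≡ 766
m^8 ≡ 766^2 = 586756 ≡ 2156
m^16 ≡ 2156^2 = 4648336 ≡ 766
m^32 ≡ 766^2 = 586756 ≡ 2156
m^64 ≡ 2156^2 = 4648336 ≡ 766
m^128 ≡ 766^2 = 586756 ≡ 2156
m^256 ≡ 2156^2 = 4648336 ≡ 766
m^512 ≡ 766^2 = 586756 ≡ 2156
m^1024 ≡ 2156^2 = 4648336 ≡ 766
m^2048 ≡ 766^2 = 586756 ≡ 2156
2323 = 2048 + 256 + 16 + 2 + 1, so m^2323 ≡ 2156·766·766·2156·2394 ≡ 2394 (mod 2923)

2394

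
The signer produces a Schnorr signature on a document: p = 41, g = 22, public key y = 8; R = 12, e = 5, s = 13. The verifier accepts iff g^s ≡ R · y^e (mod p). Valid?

g^s mod p:
22^2 = 484 ≡ 33
22^4 ≡ 33^2 = 1089 ≡ 23
22^8 ≡ 23^2 = 529 ≡ 37
13 = 8 + 4 + 1, so 22^13 ≡ 37·23·22 ≡ 26 (mod 41)
R · y^e mod p:
8^2 = 64 ≡ 23
8^4 ≡ 23^2 = 529 ≡ 37
5 = 4 + 1, so 8^5 ≡ 37·8 ≡ 9 (mod 41)
12·9 = 108 ≡ 26 (mod 41)
26 ≡ 26 (mod 41); signature holds.

yes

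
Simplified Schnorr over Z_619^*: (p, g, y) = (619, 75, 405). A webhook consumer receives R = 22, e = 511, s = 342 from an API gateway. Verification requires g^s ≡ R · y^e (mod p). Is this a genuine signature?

g^s mod p:
75^2 = 5625 ≡ 54
75^4 ≡ 54^2 = 2916 ≡ 440
75^8 ≡ 440^2 = 193600 ≡ 472
75^16 ≡ 472^2 = 222784 ≡ 563
75^32 ≡ 563^2 = 316969 ≡ 41
75^64 ≡ 41^2 = 1681 ≡ 443
75^128 ≡ 443^2 = 196249 ≡ 26
75^256 ≡ 26^2 = 676 ≡ 57
342 = 256 + 64 + 16 + 4 + 2, so 75^342 ≡ 57·443·563·440·54 ≡ 20 (mod 619)
R · y^e mod p:
405^2 = 164025 ≡ 609
405^4 ≡ 609^2 = 370881 ≡ 100
405^8 ≡ 100^2 = 10000 ≡ 96
405^16 ≡ 96^2 = 9216 ≡ 550
405^32 ≡ 550^2 = 302500 ≡ 428
405^64 ≡ 428^2 = 183184 ≡ 579
405^128 ≡ 579^2 = 335241 ≡ 362
405^256 ≡ 362^2 = 131044 ≡ 435
511 = 256 + 128 + 64 + 32 + 16 + 8 + 4 + 2 + 1, so 405^511 ≡ 435·362·579·428·550·96·100·609·405 ≡ 536 (mod 619)
22·536 = 11792 ≡ 31 (mod 619)
20 ≠ 31; the check fails.

forged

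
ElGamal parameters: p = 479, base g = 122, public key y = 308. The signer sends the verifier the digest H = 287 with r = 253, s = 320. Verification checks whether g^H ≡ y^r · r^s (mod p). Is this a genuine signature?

genuine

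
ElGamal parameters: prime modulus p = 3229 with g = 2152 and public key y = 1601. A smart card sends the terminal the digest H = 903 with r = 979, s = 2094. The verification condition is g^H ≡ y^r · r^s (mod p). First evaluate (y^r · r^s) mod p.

783

1601^979 mod 3229 = 1316
979^2094 mod 3229 = 2123
y^r · r^s ≡ 1316·2123 = 2793868 ≡ 783 (mod 3229)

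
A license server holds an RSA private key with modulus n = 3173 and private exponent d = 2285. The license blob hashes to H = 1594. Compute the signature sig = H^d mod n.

H^2 ≡ 1594^2 = 2540836 ≡ 2436
H^4 ≡ 2436^2 = 5934096 ≡ 586
H^8 ≡ 586^2 = 343396 ≡ 712
H^16 ≡ 712^2 = 506944 ≡ 2437
H^32 ≡ 2437^2 = 5938969 ≡ 2286
H^64 ≡ 2286^2 = 5225796 ≡ 3038
H^128 ≡ 3038^2 = 9229444 ≡ 2360
H^256 ≡ 2360^2 = 5569600 ≡ 985
H^512 ≡ 985^2 = 970225 ≡ 2460
H^1024 ≡ 2460^2 = 6051600 ≡ 689
H^2048 ≡ 689^2 = 474721 ≡ 1944
2285 = 2048 + 128 + 64 + 32 + 8 + 4 + 1, so H^2285 ≡ 1944·2360·3038·2286·712·586·1594 ≡ 2764 (mod 3173)

2764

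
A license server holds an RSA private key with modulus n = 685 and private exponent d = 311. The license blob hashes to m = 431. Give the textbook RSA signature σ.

216

Squares mod 685: m^1≡431, m^2≡126, m^4≡121, m^8≡256, m^16≡461, m^32≡171, m^64≡471, m^128≡586, m^256≡211
311 = 256 + 32 + 16 + 4 + 2 + 1, so m^311 ≡ 211·171·461·121·126·431 ≡ 216 (mod 685)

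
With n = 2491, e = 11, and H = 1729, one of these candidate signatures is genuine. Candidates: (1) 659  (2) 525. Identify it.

Candidate 1: 659^2 = 434281 ≡ 847; 659^4 ≡ 847^2 = 717409 ≡ 1; 659^8 ≡ 1^2 = 1; 11 = 8 + 2 + 1, so 659^11 ≡ 1·847·659 ≡ 189 (mod 2491)
Candidate 2: 525^2 = 275625 ≡ 1615; 525^4 ≡ 1615^2 = 2608225 ≡ 148; 525^8 ≡ 148^2 = 21904 ≡ 1976; 11 = 8 + 2 + 1, so 525^11 ≡ 1976·1615·525 ≡ 1729 (mod 2491)
  → matches H = 1729

2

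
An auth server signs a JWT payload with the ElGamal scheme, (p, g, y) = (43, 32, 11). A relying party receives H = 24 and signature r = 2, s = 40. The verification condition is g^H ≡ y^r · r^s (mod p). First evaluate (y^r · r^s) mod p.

11^2 = 121 ≡ 35
2^2 = 4
2^4 ≡ 4^2 = 16
2^8 ≡ 16^2 = 256 ≡ 41
2^16 ≡ 41^2 = 1681 ≡ 4
2^32 ≡ 4^2 = 16
40 = 32 + 8, so 2^40 ≡ 16·41 ≡ 11 (mod 43)
y^r · r^s ≡ 35·11 = 385 ≡ 41 (mod 43)

41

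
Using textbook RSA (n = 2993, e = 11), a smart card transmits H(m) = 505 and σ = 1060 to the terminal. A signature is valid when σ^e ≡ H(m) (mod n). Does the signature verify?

verifies

σ^2 ≡ 1060^2 = 1123600 ≡ 1225
σ^4 ≡ 1225^2 = 1500625 ≡ 1132
σ^8 ≡ 1132^2 = 1281424 ≡ 420
11 = 8 + 2 + 1, so σ^11 ≡ 420·1225·1060 ≡ 505 (mod 2993)
505 = H(m), so the signature checks out.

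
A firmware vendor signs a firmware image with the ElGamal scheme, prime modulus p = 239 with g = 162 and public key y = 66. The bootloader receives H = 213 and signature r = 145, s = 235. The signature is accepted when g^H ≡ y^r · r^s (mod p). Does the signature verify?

Left side g^H mod p:
162^2 = 26244 ≡ 193
162^4 ≡ 193^2 = 37249 ≡ 204
162^8 ≡ 204^2 = 41616 ≡ 30
162^16 ≡ 30^2 = 900 ≡ 183
162^32 ≡ 183^2 = 33489 ≡ 29
162^64 ≡ 29^2 = 841 ≡ 124
162^128 ≡ 124^2 = 15376 ≡ 80
213 = 128 + 64 + 16 + 4 + 1, so 162^213 ≡ 80·124·183·204·162 ≡ 192 (mod 239)
Right side y^r · r^s mod p:
66^2 = 4356 ≡ 54
66^4 ≡ 54^2 = 2916 ≡ 48
66^8 ≡ 48^2 = 2304 ≡ 153
66^16 ≡ 153^2 = 23409 ≡ 226
66^32 ≡ 226^2 = 51076 ≡ 169
66^64 ≡ 169^2 = 28561 ≡ 120
66^128 ≡ 120^2 = 14400 ≡ 60
145 = 128 + 16 + 1, so 66^145 ≡ 60·226·66 ≡ 144 (mod 239)
145^2 = 21025 ≡ 232
145^4 ≡ 232^2 = 53824 ≡ 49
145^8 ≡ 49^2 = 2401 ≡ 11
145^16 ≡ 11^2 = 121
145^32 ≡ 121^2 = 14641 ≡ 62
145^64 ≡ 62^2 = 3844 ≡ 20
145^128 ≡ 20^2 = 400 ≡ 161
235 = 128 + 64 + 32 + 8 + 2 + 1, so 145^235 ≡ 161·20·62·11·232·145 ≡ 81 (mod 239)
144·81 = 11664 ≡ 192 (mod 239)
192 ≡ 192 (mod 239), so the signature is genuine.

verifies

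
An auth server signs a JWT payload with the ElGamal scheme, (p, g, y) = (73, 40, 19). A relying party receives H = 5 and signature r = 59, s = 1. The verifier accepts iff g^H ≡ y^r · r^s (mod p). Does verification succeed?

Left side g^H mod p:
Squares mod 73: 40^1≡40, 40^2≡67, 40^4≡36
5 = 4 + 1, so 40^5 ≡ 36·40 ≡ 53 (mod 73)
Right side y^r · r^s mod p:
Squares mod 73: 19^1≡19, 19^2≡69, 19^4≡16, 19^8≡37, 19^16≡55, 19^32≡32
59 = 32 + 16 + 8 + 2 + 1, so 19^59 ≡ 32·55·37·69·19 ≡ 61 (mod 73)
59^1 mod 73 = 59
61·59 = 3599 ≡ 22 (mod 73)
53 ≠ 22, so verification fails.

fails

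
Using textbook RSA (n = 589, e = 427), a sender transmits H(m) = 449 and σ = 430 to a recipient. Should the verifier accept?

σ^427 mod 589 = 449
σ^427 mod 589 = 449 matches H(m).

accept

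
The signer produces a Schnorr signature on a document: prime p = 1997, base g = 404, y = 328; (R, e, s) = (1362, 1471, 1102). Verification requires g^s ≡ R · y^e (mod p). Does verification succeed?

fails

g^s mod p:
404^2 = 163216 ≡ 1459
404^4 ≡ 1459^2 = 2128681 ≡ 1876
404^8 ≡ 1876^2 = 3519376 ≡ 662
404^16 ≡ 662^2 = 438244 ≡ 901
404^32 ≡ 901^2 = 811801 ≡ 1019
404^64 ≡ 1019^2 = 1038361 ≡ 1918
404^128 ≡ 1918^2 = 3678724 ≡ 250
404^256 ≡ 250^2 = 62500 ≡ 593
404^512 ≡ 593^2 = 351649 ≡ 177
404^1024 ≡ 177^2 = 31329 ≡ 1374
1102 = 1024 + 64 + 8 + 4 + 2, so 404^1102 ≡ 1374·1918·662·1876·1459 ≡ 280 (mod 1997)
R · y^e mod p:
328^2 = 107584 ≡ 1743
328^4 ≡ 1743^2 = 3038049 ≡ 612
328^8 ≡ 612^2 = 374544 ≡ 1105
328^16 ≡ 1105^2 = 1221025 ≡ 858
328^32 ≡ 858^2 = 736164 ≡ 1268
328^64 ≡ 1268^2 = 1607824 ≡ 239
328^128 ≡ 239^2 = 57121 ≡ 1205
328^256 ≡ 1205^2 = 1452025 ≡ 206
328^512 ≡ 206^2 = 42436 ≡ 499
328^1024 ≡ 499^2 = 249001 ≡ 1373
1471 = 1024 + 256 + 128 + 32 + 16 + 8 + 4 + 2 + 1, so 328^1471 ≡ 1373·206·1205·1268·858·1105·612·1743·328 ≡ 16 (mod 1997)
1362·16 = 21792 ≡ 1822 (mod 1997)
280 ≠ 1822; the check fails.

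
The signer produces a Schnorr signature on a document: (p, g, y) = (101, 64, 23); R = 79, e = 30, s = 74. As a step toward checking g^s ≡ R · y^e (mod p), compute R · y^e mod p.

71

Squares mod 101: 23^1≡23, 23^2≡24, 23^4≡71, 23^8≡92, 23^16≡81
30 = 16 + 8 + 4 + 2, so 23^30 ≡ 81·92·71·24 ≡ 84 (mod 101)
R · y^e ≡ 79·84 = 6636 ≡ 71 (mod 101)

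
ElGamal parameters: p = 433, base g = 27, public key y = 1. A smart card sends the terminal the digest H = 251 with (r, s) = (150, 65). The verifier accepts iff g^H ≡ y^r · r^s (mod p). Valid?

yes

Left side g^H mod p:
27^2 = 729 ≡ 296
27^4 ≡ 296^2 = 87616 ≡ 150
27^8 ≡ 150^2 = 22500 ≡ 417
27^16 ≡ 417^2 = 173889 ≡ 256
27^32 ≡ 256^2 = 65536 ≡ 153
27^64 ≡ 153^2 = 23409 ≡ 27
27^128 ≡ 27^2 = 729 ≡ 296
251 = 128 + 64 + 32 + 16 + 8 + 2 + 1, so 27^251 ≡ 296·27·153·256·417·296·27 ≡ 417 (mod 433)
Right side y^r · r^s mod p:
1^2 = 1
1^4 ≡ 1^2 = 1
1^8 ≡ 1^2 = 1
1^16 ≡ 1^2 = 1
1^32 ≡ 1^2 = 1
1^64 ≡ 1^2 = 1
1^128 ≡ 1^2 = 1
150 = 128 + 16 + 4 + 2, so 1^150 ≡ 1·1·1·1 ≡ 1 (mod 433)
150^2 = 22500 ≡ 417
150^4 ≡ 417^2 = 173889 ≡ 256
150^8 ≡ 256^2 = 65536 ≡ 153
150^16 ≡ 153^2 = 23409 ≡ 27
150^32 ≡ 27^2 = 729 ≡ 296
150^64 ≡ 296^2 = 87616 ≡ 150
65 = 64 + 1, so 150^65 ≡ 150·150 ≡ 417 (mod 433)
1·417 = 417 ≡ 417 (mod 433)
417 ≡ 417 (mod 433), so the signature is genuine.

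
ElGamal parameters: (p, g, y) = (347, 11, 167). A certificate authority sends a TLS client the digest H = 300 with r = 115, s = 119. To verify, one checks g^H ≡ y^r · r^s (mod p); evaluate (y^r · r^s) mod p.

167^2 = 27889 ≡ 129
167^4 ≡ 129^2 = 16641 ≡ 332
167^8 ≡ 332^2 = 110224 ≡ 225
167^16 ≡ 225^2 = 50625 ≡ 310
167^32 ≡ 310^2 = 96100 ≡ 328
167^64 ≡ 328^2 = 107584 ≡ 14
115 = 64 + 32 + 16 + 2 + 1, so 167^115 ≡ 14·328·310·129·167 ≡ 184 (mod 347)
115^2 = 13225 ≡ 39
115^4 ≡ 39^2 = 1521 ≡ 133
115^8 ≡ 133^2 = 17689 ≡ 339
115^16 ≡ 339^2 = 114921 ≡ 64
115^32 ≡ 64^2 = 4096 ≡ 279
115^64 ≡ 279^2 = 77841 ≡ 113
119 = 64 + 32 + 16 + 4 + 2 + 1, so 115^119 ≡ 113·279·64·133·39·115 ≡ 117 (mod 347)
y^r · r^s ≡ 184·117 = 21528 ≡ 14 (mod 347)

14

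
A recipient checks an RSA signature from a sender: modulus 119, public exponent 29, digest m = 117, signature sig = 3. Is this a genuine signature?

sig^29 mod 119 = 12
The recovered value 12 does not match the digest 117.

forged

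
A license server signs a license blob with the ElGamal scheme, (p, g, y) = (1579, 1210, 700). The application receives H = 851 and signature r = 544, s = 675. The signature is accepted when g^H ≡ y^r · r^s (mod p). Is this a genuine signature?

genuine

Left side g^H mod p:
1210^2 = 1464100 ≡ 367
1210^4 ≡ 367^2 = 134689 ≡ 474
1210^8 ≡ 474^2 = 224676 ≡ 458
1210^16 ≡ 458^2 = 209764 ≡ 1336
1210^32 ≡ 1336^2 = 1784896 ≡ 626
1210^64 ≡ 626^2 = 391876 ≡ 284
1210^128 ≡ 284^2 = 80656 ≡ 127
1210^256 ≡ 127^2 = 16129 ≡ 339
1210^512 ≡ 339^2 = 114921 ≡ 1233
851 = 512 + 256 + 64 + 16 + 2 + 1, so 1210^851 ≡ 1233·339·284·1336·367·1210 ≡ 1006 (mod 1579)
Right side y^r · r^s mod p:
700^2 = 490000 ≡ 510
700^4 ≡ 510^2 = 260100 ≡ 1144
700^8 ≡ 1144^2 = 1308736 ≡ 1324
700^16 ≡ 1324^2 = 1752976 ≡ 286
700^32 ≡ 286^2 = 81796 ≡ 1267
700^64 ≡ 1267^2 = 1605289 ≡ 1025
700^128 ≡ 1025^2 = 1050625 ≡ 590
700^256 ≡ 590^2 = 348100 ≡ 720
700^512 ≡ 720^2 = 518400 ≡ 488
544 = 512 + 32, so 700^544 ≡ 488·1267 ≡ 907 (mod 1579)
544^2 = 295936 ≡ 663
544^4 ≡ 663^2 = 439569 ≡ 607
544^8 ≡ 607^2 = 368449 ≡ 542
544^16 ≡ 542^2 = 293764 ≡ 70
544^32 ≡ 70^2 = 4900 ≡ 163
544^64 ≡ 163^2 = 26569 ≡ 1305
544^128 ≡ 1305^2 = 1703025 ≡ 863
544^256 ≡ 863^2 = 744769 ≡ 1060
544^512 ≡ 1060^2 = 1123600 ≡ 931
675 = 512 + 128 + 32 + 2 + 1, so 544^675 ≡ 931·863·163·663·544 ≡ 22 (mod 1579)
907·22 = 19954 ≡ 1006 (mod 1579)
1006 ≡ 1006 (mod 1579), so the signature is genuine.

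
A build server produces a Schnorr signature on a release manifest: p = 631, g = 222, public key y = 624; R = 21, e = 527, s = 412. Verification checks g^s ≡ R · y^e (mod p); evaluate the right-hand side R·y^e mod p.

624^2 = 389376 ≡ 49
624^4 ≡ 49^2 = 2401 ≡ 508
624^8 ≡ 508^2 = 258064 ≡ 616
624^16 ≡ 616^2 = 379456 ≡ 225
624^32 ≡ 225^2 = 50625 ≡ 145
624^64 ≡ 145^2 = 21025 ≡ 202
624^128 ≡ 202^2 = 40804 ≡ 420
624^256 ≡ 420^2 = 176400 ≡ 351
624^512 ≡ 351^2 = 123201 ≡ 156
527 = 512 + 8 + 4 + 2 + 1, so 624^527 ≡ 156·616·508·49·624 ≡ 214 (mod 631)
R · y^e ≡ 21·214 = 4494 ≡ 77 (mod 631)

77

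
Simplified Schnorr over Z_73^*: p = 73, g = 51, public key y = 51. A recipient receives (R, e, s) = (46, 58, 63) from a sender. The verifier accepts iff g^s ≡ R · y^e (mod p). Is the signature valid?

g^s mod p:
51^2 = 2601 ≡ 46
51^4 ≡ 46^2 = 2116 ≡ 72
51^8 ≡ 72^2 = 5184 ≡ 1
51^16 ≡ 1^2 = 1
51^32 ≡ 1^2 = 1
63 = 32 + 16 + 8 + 4 + 2 + 1, so 51^63 ≡ 1·1·1·72·46·51 ≡ 63 (mod 73)
R · y^e mod p:
51^2 = 2601 ≡ 46
51^4 ≡ 46^2 = 2116 ≡ 72
51^8 ≡ 72^2 = 5184 ≡ 1
51^16 ≡ 1^2 = 1
51^32 ≡ 1^2 = 1
58 = 32 + 16 + 8 + 2, so 51^58 ≡ 1·1·1·46 ≡ 46 (mod 73)
46·46 = 2116 ≡ 72 (mod 73)
63 ≠ 72; the check fails.

invalid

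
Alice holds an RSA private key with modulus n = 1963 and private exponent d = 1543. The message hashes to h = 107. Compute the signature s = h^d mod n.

1199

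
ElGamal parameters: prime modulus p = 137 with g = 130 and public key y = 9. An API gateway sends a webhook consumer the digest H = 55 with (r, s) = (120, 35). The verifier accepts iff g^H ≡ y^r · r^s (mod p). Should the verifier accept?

reject

Left side g^H mod p:
130^2 = 16900 ≡ 49
130^4 ≡ 49^2 = 2401 ≡ 72
130^8 ≡ 72^2 = 5184 ≡ 115
130^16 ≡ 115^2 = 13225 ≡ 73
130^32 ≡ 73^2 = 5329 ≡ 123
55 = 32 + 16 + 4 + 2 + 1, so 130^55 ≡ 123·73·72·49·130 ≡ 76 (mod 137)
Right side y^r · r^s mod p:
9^2 = 81
9^4 ≡ 81^2 = 6561 ≡ 122
9^8 ≡ 122^2 = 14884 ≡ 88
9^16 ≡ 88^2 = 7744 ≡ 72
9^32 ≡ 72^2 = 5184 ≡ 115
9^64 ≡ 115^2 = 13225 ≡ 73
120 = 64 + 32 + 16 + 8, so 9^120 ≡ 73·115·72·88 ≡ 59 (mod 137)
120^2 = 14400 ≡ 15
120^4 ≡ 15^2 = 225 ≡ 88
120^8 ≡ 88^2 = 7744 ≡ 72
120^16 ≡ 72^2 = 5184 ≡ 115
120^32 ≡ 115^2 = 13225 ≡ 73
35 = 32 + 2 + 1, so 120^35 ≡ 73·15·120 ≡ 17 (mod 137)
59·17 = 1003 ≡ 44 (mod 137)
76 ≠ 44, so verification fails.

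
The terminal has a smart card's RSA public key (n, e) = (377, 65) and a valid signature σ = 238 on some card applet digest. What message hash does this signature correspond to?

283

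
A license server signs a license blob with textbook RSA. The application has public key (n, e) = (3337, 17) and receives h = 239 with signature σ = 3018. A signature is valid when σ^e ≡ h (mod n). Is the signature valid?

invalid

σ^2 ≡ 3018^2 = 9108324 ≡ 1651
σ^4 ≡ 1651^2 = 2725801 ≡ 2809
σ^8 ≡ 2809^2 = 7890481 ≡ 1813
σ^16 ≡ 1813^2 = 3286969 ≡ 24
17 = 16 + 1, so σ^17 ≡ 24·3018 ≡ 2355 (mod 3337)
σ^17 mod 3337 = 2355, but h = 239.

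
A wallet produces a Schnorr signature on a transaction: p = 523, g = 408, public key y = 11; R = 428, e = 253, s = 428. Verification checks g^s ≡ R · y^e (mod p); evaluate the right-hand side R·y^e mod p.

11^2 = 121
11^4 ≡ 121^2 = 14641 ≡ 520
11^8 ≡ 520^2 = 270400 ≡ 9
11^16 ≡ 9^2 = 81
11^32 ≡ 81^2 = 6561 ≡ 285
11^64 ≡ 285^2 = 81225 ≡ 160
11^128 ≡ 160^2 = 25600 ≡ 496
253 = 128 + 64 + 32 + 16 + 8 + 4 + 1, so 11^253 ≡ 496·160·285·81·9·520·11 ≡ 465 (mod 523)
R · y^e ≡ 428·465 = 199020 ≡ 280 (mod 523)

280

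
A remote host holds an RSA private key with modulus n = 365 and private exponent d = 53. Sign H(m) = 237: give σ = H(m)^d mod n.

142

(H(m))^2 ≡ 237^2 = 56169 ≡ 324
(H(m))^4 ≡ 324^2 = 104976 ≡ 221
(H(m))^8 ≡ 221^2 = 48841 ≡ 296
(H(m))^16 ≡ 296^2 = 87616 ≡ 16
(H(m))^32 ≡ 16^2 = 256
53 = 32 + 16 + 4 + 1, so (H(m))^53 ≡ 256·16·221·237 ≡ 142 (mod 365)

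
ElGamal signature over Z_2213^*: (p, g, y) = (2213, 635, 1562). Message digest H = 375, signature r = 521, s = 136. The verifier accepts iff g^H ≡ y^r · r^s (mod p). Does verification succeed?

fails

Left side g^H mod p:
635^2 = 403225 ≡ 459
635^4 ≡ 459^2 = 210681 ≡ 446
635^8 ≡ 446^2 = 198916 ≡ 1959
635^16 ≡ 1959^2 = 3837681 ≡ 339
635^32 ≡ 339^2 = 114921 ≡ 2058
635^64 ≡ 2058^2 = 4235364 ≡ 1895
635^128 ≡ 1895^2 = 3591025 ≡ 1539
635^256 ≡ 1539^2 = 2368521 ≡ 611
375 = 256 + 64 + 32 + 16 + 4 + 2 + 1, so 635^375 ≡ 611·1895·2058·339·446·459·635 ≡ 1973 (mod 2213)
Right side y^r · r^s mod p:
1562^2 = 2439844 ≡ 1118
1562^4 ≡ 1118^2 = 1249924 ≡ 1792
1562^8 ≡ 1792^2 = 3211264 ≡ 201
1562^16 ≡ 201^2 = 40401 ≡ 567
1562^32 ≡ 567^2 = 321489 ≡ 604
1562^64 ≡ 604^2 = 364816 ≡ 1884
1562^128 ≡ 1884^2 = 3549456 ≡ 2017
1562^256 ≡ 2017^2 = 4068289 ≡ 795
1562^512 ≡ 795^2 = 632025 ≡ 1320
521 = 512 + 8 + 1, so 1562^521 ≡ 1320·201·1562 ≡ 1330 (mod 2213)
521^2 = 271441 ≡ 1455
521^4 ≡ 1455^2 = 2117025 ≡ 1397
521^8 ≡ 1397^2 = 1951609 ≡ 1956
521^16 ≡ 1956^2 = 3825936 ≡ 1872
521^32 ≡ 1872^2 = 3504384 ≡ 1205
521^64 ≡ 1205^2 = 1452025 ≡ 297
521^128 ≡ 297^2 = 88209 ≡ 1902
136 = 128 + 8, so 521^136 ≡ 1902·1956 ≡ 259 (mod 2213)
1330·259 = 344470 ≡ 1455 (mod 2213)
1973 ≠ 1455, so verification fails.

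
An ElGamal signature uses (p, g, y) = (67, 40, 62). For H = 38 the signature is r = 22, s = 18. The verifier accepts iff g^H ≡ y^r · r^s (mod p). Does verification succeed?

passes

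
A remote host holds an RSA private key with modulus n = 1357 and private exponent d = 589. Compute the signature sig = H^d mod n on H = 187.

1212

H^2 ≡ 187^2 = 34969 ≡ 1044
H^4 ≡ 1044^2 = 1089936 ≡ 265
H^8 ≡ 265^2 = 70225 ≡ 1018
H^16 ≡ 1018^2 = 1036324 ≡ 933
H^32 ≡ 933^2 = 870489 ≡ 652
H^64 ≡ 652^2 = 425104 ≡ 363
H^128 ≡ 363^2 = 131769 ≡ 140
H^256 ≡ 140^2 = 19600 ≡ 602
H^512 ≡ 602^2 = 362404 ≡ 85
589 = 512 + 64 + 8 + 4 + 1, so H^589 ≡ 85·363·1018·265·187 ≡ 1212 (mod 1357)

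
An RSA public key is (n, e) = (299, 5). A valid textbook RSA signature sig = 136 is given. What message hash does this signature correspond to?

106

sig^2 ≡ 136^2 = 18496 ≡ 257
sig^4 ≡ 257^2 = 66049 ≡ 269
5 = 4 + 1, so sig^5 ≡ 269·136 ≡ 106 (mod 299)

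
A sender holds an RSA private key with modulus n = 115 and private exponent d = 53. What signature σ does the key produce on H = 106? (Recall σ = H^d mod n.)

H^2 ≡ 106^2 = 11236 ≡ 81
H^4 ≡ 81^2 = 6561 ≡ 6
H^8 ≡ 6^2 = 36
H^16 ≡ 36^2 = 1296 ≡ 31
H^32 ≡ 31^2 = 961 ≡ 41
53 = 32 + 16 + 4 + 1, so H^53 ≡ 41·31·6·106 ≡ 21 (mod 115)

21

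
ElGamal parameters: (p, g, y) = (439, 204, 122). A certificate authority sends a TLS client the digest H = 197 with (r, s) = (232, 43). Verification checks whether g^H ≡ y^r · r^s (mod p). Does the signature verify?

Left side g^H mod p:
Squares mod 439: 204^1≡204, 204^2≡350, 204^4≡19, 204^8≡361, 204^16≡377, 204^32≡332, 204^64≡35, 204^128≡347
197 = 128 + 64 + 4 + 1, so 204^197 ≡ 347·35·19·204 ≡ 50 (mod 439)
Right side y^r · r^s mod p:
Squares mod 439: 122^1≡122, 122^2≡397, 122^4≡8, 122^8≡64, 122^16≡145, 122^32≡392, 122^64≡14, 122^128≡196
232 = 128 + 64 + 32 + 8, so 122^232 ≡ 196·14·392·64 ≡ 126 (mod 439)
Squares mod 439: 232^1≡232, 232^2≡266, 232^4≡77, 232^8≡222, 232^16≡116, 232^32≡286
43 = 32 + 8 + 2 + 1, so 232^43 ≡ 286·222·266·232 ≡ 190 (mod 439)
126·190 = 23940 ≡ 234 (mod 439)
50 ≠ 234, so verification fails.

does not verify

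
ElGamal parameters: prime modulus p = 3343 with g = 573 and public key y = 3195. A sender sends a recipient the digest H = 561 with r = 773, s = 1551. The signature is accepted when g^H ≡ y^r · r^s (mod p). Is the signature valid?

Left side g^H mod p:
Squares mod 3343: 573^1≡573, 573^2≡715, 573^4≡3089, 573^8≡999, 573^16≡1787, 573^32≡804, 573^64≡1217, 573^128≡140, 573^256≡2885, 573^512≡2498
561 = 512 + 32 + 16 + 1, so 573^561 ≡ 2498·804·1787·573 ≡ 3089 (mod 3343)
Right side y^r · r^s mod p:
Squares mod 3343: 3195^1≡3195, 3195^2≡1846, 3195^4≡1199, 3195^8≡111, 3195^16≡2292, 3195^32≡1411, 3195^64≡1836, 3195^128≡1152, 3195^256≡3276, 3195^512≡1146
773 = 512 + 256 + 4 + 1, so 3195^773 ≡ 1146·3276·1199·3195 ≡ 876 (mod 3343)
Squares mod 3343: 773^1≡773, 773^2≡2475, 773^4≡1249, 773^8≡2163, 773^16≡1712, 773^32≡2476, 773^64≡2857, 773^128≡2186, 773^256≡1449, 773^512≡197, 773^1024≡2036
1551 = 1024 + 512 + 8 + 4 + 2 + 1, so 773^1551 ≡ 2036·197·2163·1249·2475·773 ≡ 550 (mod 3343)
876·550 = 481800 ≡ 408 (mod 3343)
3089 ≠ 408, so verification fails.

invalid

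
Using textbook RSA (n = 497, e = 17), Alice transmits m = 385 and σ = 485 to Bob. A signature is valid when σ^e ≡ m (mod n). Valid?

no

σ^2 ≡ 485^2 = 235225 ≡ 144
σ^4 ≡ 144^2 = 20736 ≡ 359
σ^8 ≡ 359^2 = 128881 ≡ 158
σ^16 ≡ 158^2 = 24964 ≡ 114
17 = 16 + 1, so σ^17 ≡ 114·485 ≡ 123 (mod 497)
σ^17 mod 497 = 123, but m = 385.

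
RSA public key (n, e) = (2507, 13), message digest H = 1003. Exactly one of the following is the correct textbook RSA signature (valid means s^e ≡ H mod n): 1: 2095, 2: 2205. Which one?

Candidate 1: 2095^13 mod 2507 = 1039
Candidate 2: 2205^13 mod 2507 = 1003
  → matches H = 1003

2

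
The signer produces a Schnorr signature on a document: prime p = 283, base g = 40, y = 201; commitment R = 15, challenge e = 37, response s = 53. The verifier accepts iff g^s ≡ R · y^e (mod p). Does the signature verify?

g^s mod p:
40^53 mod 283 = 143
R · y^e mod p:
201^37 mod 283 = 85
15·85 = 1275 ≡ 143 (mod 283)
143 ≡ 143 (mod 283); signature holds.

verifies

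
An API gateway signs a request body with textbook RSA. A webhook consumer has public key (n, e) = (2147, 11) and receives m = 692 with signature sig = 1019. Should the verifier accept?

accept

Squares mod 2147: sig^1≡1019, sig^2≡1360, sig^4≡1033, sig^8≡30
11 = 8 + 2 + 1, so sig^11 ≡ 30·1360·1019 ≡ 692 (mod 2147)
692 = m, so the signature checks out.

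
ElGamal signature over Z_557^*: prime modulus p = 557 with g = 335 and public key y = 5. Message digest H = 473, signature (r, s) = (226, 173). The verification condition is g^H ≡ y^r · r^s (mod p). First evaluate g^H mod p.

Squares mod 557: 335^1≡335, 335^2≡268, 335^4≡528, 335^8≡284, 335^16≡448, 335^32≡184, 335^64≡436, 335^128≡159, 335^256≡216
473 = 256 + 128 + 64 + 16 + 8 + 1, so 335^473 ≡ 216·159·436·448·284·335 ≡ 368 (mod 557)

368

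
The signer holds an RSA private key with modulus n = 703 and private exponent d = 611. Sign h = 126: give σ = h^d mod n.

597

Squares mod 703: h^1≡126, h^2≡410, h^4≡83, h^8≡562, h^16≡197, h^32≡144, h^64≡349, h^128≡182, h^256≡83, h^512≡562
611 = 512 + 64 + 32 + 2 + 1, so h^611 ≡ 562·349·144·410·126 ≡ 597 (mod 703)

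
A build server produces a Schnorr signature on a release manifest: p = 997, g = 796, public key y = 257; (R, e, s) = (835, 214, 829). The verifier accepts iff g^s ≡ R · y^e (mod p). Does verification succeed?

fails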